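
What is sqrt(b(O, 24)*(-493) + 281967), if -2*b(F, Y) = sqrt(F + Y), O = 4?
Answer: sqrt(281967 + 493*sqrt(7)) ≈ 532.23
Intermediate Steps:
b(F, Y) = -sqrt(F + Y)/2
sqrt(b(O, 24)*(-493) + 281967) = sqrt(-sqrt(4 + 24)/2*(-493) + 281967) = sqrt(-sqrt(7)*(-493) + 281967) = sqrt(493*sqrt(7) + 281967) = sqrt(281967 + 493*sqrt(7))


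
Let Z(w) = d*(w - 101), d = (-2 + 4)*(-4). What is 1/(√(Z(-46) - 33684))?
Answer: -I*√903/5418 ≈ -0.0055463*I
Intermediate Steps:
d = -8 (d = 2*(-4) = -8)
Z(w) = 808 - 8*w (Z(w) = -8*(w - 101) = -8*(-101 + w) = 808 - 8*w)
1/(√(Z(-46) - 33684)) = 1/(√((808 - 8*(-46)) - 33684)) = 1/(√((808 + 368) - 33684)) = 1/(√(1176 - 33684)) = 1/(√(-32508)) = 1/(6*I*√903) = -I*√903/5418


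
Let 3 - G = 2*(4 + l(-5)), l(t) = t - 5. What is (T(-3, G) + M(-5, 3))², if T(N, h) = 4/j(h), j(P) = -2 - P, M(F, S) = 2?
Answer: 900/289 ≈ 3.1142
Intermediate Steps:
l(t) = -5 + t
G = 15 (G = 3 - 2*(4 + (-5 - 5)) = 3 - 2*(4 - 10) = 3 - 2*(-6) = 3 - 1*(-12) = 3 + 12 = 15)
T(N, h) = 4/(-2 - h)
(T(-3, G) + M(-5, 3))² = (-4/(2 + 15) + 2)² = (-4/17 + 2)² = (30/17)² = 900/289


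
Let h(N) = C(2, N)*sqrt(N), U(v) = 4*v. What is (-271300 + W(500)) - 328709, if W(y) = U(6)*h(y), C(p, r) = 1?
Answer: -600009 + 240*sqrt(5) ≈ -5.9947e+5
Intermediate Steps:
h(N) = sqrt(N) (h(N) = 1*sqrt(N) = sqrt(N))
W(y) = 24*sqrt(y) (W(y) = (4*6)*sqrt(y) = 24*sqrt(y))
(-271300 + W(500)) - 328709 = (-271300 + 24*sqrt(500)) - 328709 = (-271300 + 24*(10*sqrt(5))) - 328709 = (-271300 + 240*sqrt(5)) - 328709 = -600009 + 240*sqrt(5)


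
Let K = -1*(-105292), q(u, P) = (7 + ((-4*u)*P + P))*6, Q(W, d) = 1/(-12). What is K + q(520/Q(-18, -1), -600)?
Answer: -89754266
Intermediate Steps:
Q(W, d) = -1/12
q(u, P) = 42 + 6*P - 24*P*u (q(u, P) = (7 + (-4*P*u + P))*6 = (7 + (P - 4*P*u))*6 = (7 + P - 4*P*u)*6 = 42 + 6*P - 24*P*u)
K = 105292
K + q(520/Q(-18, -1), -600) = 105292 + (42 + 6*(-600) - 24*(-600)*520/(-1/12)) = 105292 + (42 - 3600 - 24*(-600)*520*(-12)) = 105292 + (42 - 3600 - 24*(-600)*(-6240)) = 105292 + (42 - 3600 - 89856000) = 105292 - 89859558 = -89754266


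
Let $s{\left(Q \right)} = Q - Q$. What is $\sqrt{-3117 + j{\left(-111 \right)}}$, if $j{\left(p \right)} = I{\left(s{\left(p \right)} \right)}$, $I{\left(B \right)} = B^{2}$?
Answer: $i \sqrt{3117} \approx 55.83 i$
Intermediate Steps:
$s{\left(Q \right)} = 0$
$j{\left(p \right)} = 0$ ($j{\left(p \right)} = 0^{2} = 0$)
$\sqrt{-3117 + j{\left(-111 \right)}} = \sqrt{-3117 + 0} = \sqrt{-3117} = i \sqrt{3117}$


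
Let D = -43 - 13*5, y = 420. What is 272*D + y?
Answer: -28956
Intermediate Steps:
D = -108 (D = -43 - 65 = -108)
272*D + y = 272*(-108) + 420 = -29376 + 420 = -28956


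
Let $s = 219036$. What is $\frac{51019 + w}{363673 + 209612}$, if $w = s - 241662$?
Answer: $\frac{28393}{573285} \approx 0.049527$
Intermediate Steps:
$w = -22626$ ($w = 219036 - 241662 = -22626$)
$\frac{51019 + w}{363673 + 209612} = \frac{51019 - 22626}{363673 + 209612} = \frac{28393}{573285}$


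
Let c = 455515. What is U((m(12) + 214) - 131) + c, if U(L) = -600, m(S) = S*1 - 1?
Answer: 454915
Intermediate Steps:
m(S) = -1 + S (m(S) = S - 1 = -1 + S)
U((m(12) + 214) - 131) + c = -600 + 455515 = 454915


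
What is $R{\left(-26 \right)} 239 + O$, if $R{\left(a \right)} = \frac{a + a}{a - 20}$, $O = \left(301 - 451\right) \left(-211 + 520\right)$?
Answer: $- \frac{1059836}{23} \approx -46080.0$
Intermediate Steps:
$O = -46350$ ($O = \left(-150\right) 309 = -46350$)
$R{\left(a \right)} = \frac{2 a}{-20 + a}$ ($R{\left(a \right)} = \frac{2 a}{a - 20} = \frac{2 a}{-20 + a}$)
$R{\left(-26 \right)} 239 + O = 2 \left(-26\right) \frac{1}{-20 - 26} \cdot 239 - 46350 = 2 \left(-26\right) \frac{1}{-46} \cdot 239 - 46350 = 2 \left(-26\right) \left(- \frac{1}{46}\right) 239 - 46350 = \frac{26}{23} \cdot 239 - 46350 = \frac{6214}{23} - 46350 = - \frac{1059836}{23}$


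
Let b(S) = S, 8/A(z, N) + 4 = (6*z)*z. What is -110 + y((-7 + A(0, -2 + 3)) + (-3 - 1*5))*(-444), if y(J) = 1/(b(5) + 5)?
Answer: -772/5 ≈ -154.40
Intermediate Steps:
A(z, N) = 8/(-4 + 6*z²) (A(z, N) = 8/(-4 + (6*z)*z) = 8/(-4 + 6*z²))
y(J) = ⅒ (y(J) = 1/(5 + 5) = 1/10 = ⅒)
-110 + y((-7 + A(0, -2 + 3)) + (-3 - 1*5))*(-444) = -110 + (⅒)*(-444) = -110 - 222/5 = -772/5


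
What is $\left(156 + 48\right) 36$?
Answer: $7344$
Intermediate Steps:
$\left(156 + 48\right) 36 = 204 \cdot 36 = 7344$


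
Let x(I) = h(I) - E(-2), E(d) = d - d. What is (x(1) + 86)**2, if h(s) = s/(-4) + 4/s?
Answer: 128881/16 ≈ 8055.1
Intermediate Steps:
h(s) = 4/s - s/4 (h(s) = s*(-1/4) + 4/s = -s/4 + 4/s = 4/s - s/4)
E(d) = 0
x(I) = 4/I - I/4 (x(I) = (4/I - I/4) - 1*0 = (4/I - I/4) + 0 = 4/I - I/4)
(x(1) + 86)**2 = ((4/1 - 1/4*1) + 86)**2 = ((4*1 - 1/4) + 86)**2 = ((4 - 1/4) + 86)**2 = (15/4 + 86)**2 = (359/4)**2 = 128881/16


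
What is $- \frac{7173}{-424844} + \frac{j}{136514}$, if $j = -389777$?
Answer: $- \frac{11758228919}{4142653844} \approx -2.8383$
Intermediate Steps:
$- \frac{7173}{-424844} + \frac{j}{136514} = - \frac{7173}{-424844} - \frac{389777}{136514} = \left(-7173\right) \left(- \frac{1}{424844}\right) - \frac{389777}{136514} = \frac{7173}{424844} - \frac{389777}{136514} = - \frac{11758228919}{4142653844}$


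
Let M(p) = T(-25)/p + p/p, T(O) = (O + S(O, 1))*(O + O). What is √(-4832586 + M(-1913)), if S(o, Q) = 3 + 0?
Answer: I*√17685180360165/1913 ≈ 2198.3*I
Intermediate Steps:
S(o, Q) = 3
T(O) = 2*O*(3 + O) (T(O) = (O + 3)*(O + O) = (3 + O)*(2*O) = 2*O*(3 + O))
M(p) = 1 + 1100/p (M(p) = (2*(-25)*(3 - 25))/p + p/p = (2*(-25)*(-22))/p + 1 = 1100/p + 1 = 1 + 1100/p)
√(-4832586 + M(-1913)) = √(-4832586 + (1100 - 1913)/(-1913)) = √(-4832586 - 1/1913*(-813)) = √(-4832586 + 813/1913) = √(-9244736205/1913) = I*√17685180360165/1913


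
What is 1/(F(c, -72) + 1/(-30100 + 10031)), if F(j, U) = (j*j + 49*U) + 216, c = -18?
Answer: -20069/59966173 ≈ -0.00033467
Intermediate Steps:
F(j, U) = 216 + j² + 49*U (F(j, U) = (j² + 49*U) + 216 = 216 + j² + 49*U)
1/(F(c, -72) + 1/(-30100 + 10031)) = 1/((216 + (-18)² + 49*(-72)) + 1/(-30100 + 10031)) = 1/((216 + 324 - 3528) + 1/(-20069)) = 1/(-2988 - 1/20069) = 1/(-59966173/20069) = -20069/59966173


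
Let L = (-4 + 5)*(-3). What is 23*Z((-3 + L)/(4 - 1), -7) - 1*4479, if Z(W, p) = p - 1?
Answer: -4663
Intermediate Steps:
L = -3 (L = 1*(-3) = -3)
Z(W, p) = -1 + p
23*Z((-3 + L)/(4 - 1), -7) - 1*4479 = 23*(-1 - 7) - 1*4479 = 23*(-8) - 4479 = -184 - 4479 = -4663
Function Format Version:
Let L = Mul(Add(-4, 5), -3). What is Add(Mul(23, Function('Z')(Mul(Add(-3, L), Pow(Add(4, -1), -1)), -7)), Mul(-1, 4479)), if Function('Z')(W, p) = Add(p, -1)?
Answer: -4663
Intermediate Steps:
L = -3 (L = Mul(1, -3) = -3)
Function('Z')(W, p) = Add(-1, p)
Add(Mul(23, Function('Z')(Mul(Add(-3, L), Pow(Add(4, -1), -1)), -7)), Mul(-1, 4479)) = Add(Mul(23, Add(-1, -7)), Mul(-1, 4479)) = Add(Mul(23, -8), -4479) = Add(-184, -4479) = -4663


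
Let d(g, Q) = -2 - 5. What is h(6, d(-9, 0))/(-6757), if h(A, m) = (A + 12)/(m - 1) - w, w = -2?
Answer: 1/27028 ≈ 3.6999e-5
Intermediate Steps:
d(g, Q) = -7
h(A, m) = 2 + (12 + A)/(-1 + m) (h(A, m) = (A + 12)/(m - 1) - 1*(-2) = (12 + A)/(-1 + m) + 2 = 2 + (12 + A)/(-1 + m))
h(6, d(-9, 0))/(-6757) = ((10 + 6 + 2*(-7))/(-1 - 7))/(-6757) = ((10 + 6 - 14)/(-8))*(-1/6757) = -⅛*2*(-1/6757) = -¼*(-1/6757) = 1/27028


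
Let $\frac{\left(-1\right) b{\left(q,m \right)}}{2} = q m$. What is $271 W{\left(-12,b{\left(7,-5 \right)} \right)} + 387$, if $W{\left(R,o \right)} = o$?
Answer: $19357$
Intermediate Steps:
$b{\left(q,m \right)} = - 2 m q$ ($b{\left(q,m \right)} = - 2 q m = - 2 m q$)
$271 W{\left(-12,b{\left(7,-5 \right)} \right)} + 387 = 271 \left(\left(-2\right) \left(-5\right) 7\right) + 387 = 271 \cdot 70 + 387 = 18970 + 387 = 19357$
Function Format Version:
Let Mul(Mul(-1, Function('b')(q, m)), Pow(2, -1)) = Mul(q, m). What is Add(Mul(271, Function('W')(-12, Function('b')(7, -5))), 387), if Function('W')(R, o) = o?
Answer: 19357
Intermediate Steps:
Function('b')(q, m) = Mul(-2, m, q) (Function('b')(q, m) = Mul(-2, Mul(q, m)) = Mul(-2, Mul(m, q)) = Mul(-2, m, q))
Add(Mul(271, Function('W')(-12, Function('b')(7, -5))), 387) = Add(Mul(271, Mul(-2, -5, 7)), 387) = Add(Mul(271, 70), 387) = Add(18970, 387) = 19357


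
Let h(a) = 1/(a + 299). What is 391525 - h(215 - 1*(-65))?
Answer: 226692974/579 ≈ 3.9153e+5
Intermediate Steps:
h(a) = 1/(299 + a)
391525 - h(215 - 1*(-65)) = 391525 - 1/(299 + (215 - 1*(-65))) = 391525 - 1/(299 + (215 + 65)) = 391525 - 1/(299 + 280) = 391525 - 1/579 = 226692974/579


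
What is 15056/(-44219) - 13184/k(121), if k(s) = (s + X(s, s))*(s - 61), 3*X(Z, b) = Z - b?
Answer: -173072464/80257485 ≈ -2.1565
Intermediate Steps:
X(Z, b) = -b/3 + Z/3 (X(Z, b) = (Z - b)/3 = -b/3 + Z/3)
k(s) = s*(-61 + s) (k(s) = (s + (-s/3 + s/3))*(s - 61) = (s + 0)*(-61 + s) = s*(-61 + s))
15056/(-44219) - 13184/k(121) = 15056/(-44219) - 13184*1/(121*(-61 + 121)) = 15056*(-1/44219) - 13184/(121*60) = -15056/44219 - 13184/7260 = -15056/44219 - 13184*1/7260 = -15056/44219 - 3296/1815 = -173072464/80257485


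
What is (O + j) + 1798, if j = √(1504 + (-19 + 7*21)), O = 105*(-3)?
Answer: 1483 + 4*√102 ≈ 1523.4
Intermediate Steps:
O = -315
j = 4*√102 (j = √(1504 + (-19 + 147)) = √(1504 + 128) = √1632 = 4*√102 ≈ 40.398)
(O + j) + 1798 = (-315 + 4*√102) + 1798 = 1483 + 4*√102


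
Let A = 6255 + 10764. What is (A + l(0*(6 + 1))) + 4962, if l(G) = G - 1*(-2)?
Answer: 21983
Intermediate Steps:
A = 17019
l(G) = 2 + G (l(G) = G + 2 = 2 + G)
(A + l(0*(6 + 1))) + 4962 = (17019 + (2 + 0*(6 + 1))) + 4962 = (17019 + (2 + 0*7)) + 4962 = (17019 + (2 + 0)) + 4962 = (17019 + 2) + 4962 = 17021 + 4962 = 21983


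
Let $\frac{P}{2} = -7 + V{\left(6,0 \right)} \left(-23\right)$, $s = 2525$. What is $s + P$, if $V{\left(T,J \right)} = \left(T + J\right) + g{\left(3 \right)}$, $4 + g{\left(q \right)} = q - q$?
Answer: $2419$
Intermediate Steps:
$g{\left(q \right)} = -4$ ($g{\left(q \right)} = -4 + \left(q - q\right) = -4 + 0 = -4$)
$V{\left(T,J \right)} = -4 + J + T$ ($V{\left(T,J \right)} = \left(T + J\right) - 4 = \left(J + T\right) - 4 = -4 + J + T$)
$P = -106$ ($P = 2 \left(-7 + \left(-4 + 0 + 6\right) \left(-23\right)\right) = 2 \left(-7 + 2 \left(-23\right)\right) = 2 \left(-7 - 46\right) = 2 \left(-53\right) = -106$)
$s + P = 2525 - 106 = 2419$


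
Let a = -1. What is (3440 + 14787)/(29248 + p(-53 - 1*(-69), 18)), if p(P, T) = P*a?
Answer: 18227/29232 ≈ 0.62353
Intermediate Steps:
p(P, T) = -P (p(P, T) = P*(-1) = -P)
(3440 + 14787)/(29248 + p(-53 - 1*(-69), 18)) = (3440 + 14787)/(29248 - (-53 - 1*(-69))) = 18227/(29248 - (-53 + 69)) = 18227/(29248 - 1*16) = 18227/(29248 - 16) = 18227/29232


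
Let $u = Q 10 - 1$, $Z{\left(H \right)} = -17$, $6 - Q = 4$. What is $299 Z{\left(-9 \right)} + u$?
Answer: $-5064$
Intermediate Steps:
$Q = 2$ ($Q = 6 - 4 = 2$)
$u = 19$ ($u = 2 \cdot 10 - 1 = 20 - 1 = 19$)
$299 Z{\left(-9 \right)} + u = 299 \left(-17\right) + 19 = -5083 + 19 = -5064$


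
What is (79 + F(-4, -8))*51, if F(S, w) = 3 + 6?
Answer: 4488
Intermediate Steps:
F(S, w) = 9
(79 + F(-4, -8))*51 = (79 + 9)*51 = 88*51 = 4488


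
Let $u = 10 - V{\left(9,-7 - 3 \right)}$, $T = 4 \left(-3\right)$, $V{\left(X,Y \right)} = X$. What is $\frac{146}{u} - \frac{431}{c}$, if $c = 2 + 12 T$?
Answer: $\frac{21163}{142} \approx 149.04$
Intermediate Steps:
$T = -12$
$c = -142$ ($c = 2 + 12 \left(-12\right) = 2 - 144 = -142$)
$u = 1$ ($u = 10 - 9 = 1$)
$\frac{146}{u} - \frac{431}{c} = \frac{146}{1} - \frac{431}{-142} = 146 \cdot 1 - - \frac{431}{142} = 146 + \frac{431}{142} = \frac{21163}{142}$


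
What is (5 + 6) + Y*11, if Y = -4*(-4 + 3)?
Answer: 55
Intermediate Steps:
Y = 4 (Y = -4*(-1) = 4)
(5 + 6) + Y*11 = (5 + 6) + 4*11 = 11 + 44 = 55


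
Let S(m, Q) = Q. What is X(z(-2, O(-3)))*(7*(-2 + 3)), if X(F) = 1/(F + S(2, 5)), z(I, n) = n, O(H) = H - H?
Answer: 7/5 ≈ 1.4000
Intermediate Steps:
O(H) = 0
X(F) = 1/(5 + F) (X(F) = 1/(F + 5) = 1/(5 + F))
X(z(-2, O(-3)))*(7*(-2 + 3)) = (7*(-2 + 3))/(5 + 0) = (7*1)/5 = (⅕)*7 = 7/5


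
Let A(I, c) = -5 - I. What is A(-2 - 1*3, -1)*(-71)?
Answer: 0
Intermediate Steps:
A(-2 - 1*3, -1)*(-71) = (-5 - (-2 - 1*3))*(-71) = (-5 - (-2 - 3))*(-71) = (-5 - 1*(-5))*(-71) = (-5 + 5)*(-71) = 0*(-71) = 0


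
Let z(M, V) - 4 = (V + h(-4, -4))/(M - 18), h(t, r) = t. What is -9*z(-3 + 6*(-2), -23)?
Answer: -477/11 ≈ -43.364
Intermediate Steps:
z(M, V) = 4 + (-4 + V)/(-18 + M) (z(M, V) = 4 + (V - 4)/(M - 18) = 4 + (-4 + V)/(-18 + M))
-9*z(-3 + 6*(-2), -23) = -9*(-76 - 23 + 4*(-3 + 6*(-2)))/(-18 + (-3 + 6*(-2))) = -9*(-76 - 23 + 4*(-3 - 12))/(-18 + (-3 - 12)) = -9*(-76 - 23 + 4*(-15))/(-18 - 15) = -9*(-76 - 23 - 60)/(-33) = -(-3)*(-159)/11 = -9*53/11 = -477/11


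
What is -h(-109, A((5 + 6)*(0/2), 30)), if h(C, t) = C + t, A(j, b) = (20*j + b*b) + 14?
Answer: -805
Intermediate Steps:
A(j, b) = 14 + b² + 20*j (A(j, b) = (20*j + b²) + 14 = (b² + 20*j) + 14 = 14 + b² + 20*j)
-h(-109, A((5 + 6)*(0/2), 30)) = -(-109 + (14 + 30² + 20*((5 + 6)*(0/2)))) = -(-109 + (14 + 900 + 20*(11*(0*(½))))) = -(-109 + (14 + 900 + 20*(11*0))) = -(-109 + (14 + 900 + 20*0)) = -(-109 + (14 + 900 + 0)) = -(-109 + 914) = -1*805 = -805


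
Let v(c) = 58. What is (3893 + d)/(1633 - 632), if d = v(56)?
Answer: 3951/1001 ≈ 3.9471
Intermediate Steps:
d = 58
(3893 + d)/(1633 - 632) = (3893 + 58)/(1633 - 632) = 3951/1001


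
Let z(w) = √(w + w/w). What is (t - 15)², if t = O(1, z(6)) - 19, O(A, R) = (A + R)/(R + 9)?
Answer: 1580161/1369 - 10056*√7/1369 ≈ 1134.8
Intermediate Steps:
z(w) = √(1 + w) (z(w) = √(w + 1) = √(1 + w))
O(A, R) = (A + R)/(9 + R)
t = -19 + (1 + √7)/(9 + √7) (t = (1 + √(1 + 6))/(9 + √(1 + 6)) - 19 = (1 + √7)/(9 + √7) - 19 = -19 + (1 + √7)/(9 + √7) ≈ -18.687)
(t - 15)² = ((-702/37 + 4*√7/37) - 15)² = (-1257/37 + 4*√7/37)²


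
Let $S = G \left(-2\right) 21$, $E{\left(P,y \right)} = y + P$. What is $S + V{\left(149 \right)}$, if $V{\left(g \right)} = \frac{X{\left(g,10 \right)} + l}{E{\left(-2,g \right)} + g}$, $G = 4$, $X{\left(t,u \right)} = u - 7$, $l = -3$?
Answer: $-168$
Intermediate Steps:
$E{\left(P,y \right)} = P + y$
$X{\left(t,u \right)} = -7 + u$
$V{\left(g \right)} = 0$ ($V{\left(g \right)} = \frac{\left(-7 + 10\right) - 3}{\left(-2 + g\right) + g} = \frac{3 - 3}{-2 + 2 g} = \frac{0}{-2 + 2 g} = 0$)
$S = -168$ ($S = 4 \left(-2\right) 21 = \left(-8\right) 21 = -168$)
$S + V{\left(149 \right)} = -168 + 0 = -168$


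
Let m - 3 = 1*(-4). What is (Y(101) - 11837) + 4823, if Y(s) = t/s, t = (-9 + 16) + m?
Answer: -708408/101 ≈ -7013.9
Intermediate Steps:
m = -1 (m = 3 + 1*(-4) = 3 - 4 = -1)
t = 6 (t = (-9 + 16) - 1 = 7 - 1 = 6)
Y(s) = 6/s
(Y(101) - 11837) + 4823 = (6/101 - 11837) + 4823 = -1195531/101 + 4823 = -708408/101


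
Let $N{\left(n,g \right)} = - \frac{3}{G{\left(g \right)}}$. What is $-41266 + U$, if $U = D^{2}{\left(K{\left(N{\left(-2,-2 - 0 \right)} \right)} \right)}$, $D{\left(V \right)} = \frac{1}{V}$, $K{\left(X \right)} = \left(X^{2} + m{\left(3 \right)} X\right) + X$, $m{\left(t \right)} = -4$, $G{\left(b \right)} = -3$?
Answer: $- \frac{165063}{4} \approx -41266.0$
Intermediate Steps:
$N{\left(n,g \right)} = 1$ ($N{\left(n,g \right)} = - \frac{3}{-3} = \left(-3\right) \left(- \frac{1}{3}\right) = 1$)
$K{\left(X \right)} = X^{2} - 3 X$ ($K{\left(X \right)} = \left(X^{2} - 4 X\right) + X = X^{2} - 3 X$)
$U = \frac{1}{4}$ ($U = \left(\frac{1}{1 \left(-3 + 1\right)}\right)^{2} = \left(\frac{1}{1 \left(-2\right)}\right)^{2} = \left(\frac{1}{-2}\right)^{2} = \left(- \frac{1}{2}\right)^{2} = \frac{1}{4} \approx 0.25$)
$-41266 + U = -41266 + \frac{1}{4} = - \frac{165063}{4}$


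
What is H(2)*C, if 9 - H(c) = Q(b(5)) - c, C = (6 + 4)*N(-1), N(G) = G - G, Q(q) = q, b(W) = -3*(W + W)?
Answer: 0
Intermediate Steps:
b(W) = -6*W
N(G) = 0
C = 0 (C = (6 + 4)*0 = 10*0 = 0)
H(c) = 39 + c (H(c) = 9 - (-6*5 - c) = 9 - (-30 - c) = 9 + (30 + c) = 39 + c)
H(2)*C = (39 + 2)*0 = 41*0 = 0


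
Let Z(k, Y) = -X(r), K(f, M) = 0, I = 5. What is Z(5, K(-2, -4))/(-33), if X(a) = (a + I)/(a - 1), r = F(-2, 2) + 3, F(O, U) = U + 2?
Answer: 2/33 ≈ 0.060606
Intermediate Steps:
F(O, U) = 2 + U
r = 7 (r = (2 + 2) + 3 = 4 + 3 = 7)
X(a) = (5 + a)/(-1 + a) (X(a) = (a + 5)/(a - 1) = (5 + a)/(-1 + a))
Z(k, Y) = -2 (Z(k, Y) = -(5 + 7)/(-1 + 7) = -12/6 = -1*2 = -2)
Z(5, K(-2, -4))/(-33) = -2/(-33) = -1/33*(-2) = 2/33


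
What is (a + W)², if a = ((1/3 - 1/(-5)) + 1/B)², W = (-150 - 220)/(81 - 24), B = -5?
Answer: 1190281/29241 ≈ 40.706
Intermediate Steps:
W = -370/57 ≈ -6.4912
a = ⅑ (a = ((1/3 - 1/(-5)) + 1/(-5))² = ((1*(⅓) - 1*(-⅕)) - ⅕)² = ((⅓ + ⅕) - ⅕)² = (8/15 - ⅕)² = (⅓)² = ⅑ ≈ 0.11111)
(a + W)² = (⅑ - 370/57)² = (-1091/171)² = 1190281/29241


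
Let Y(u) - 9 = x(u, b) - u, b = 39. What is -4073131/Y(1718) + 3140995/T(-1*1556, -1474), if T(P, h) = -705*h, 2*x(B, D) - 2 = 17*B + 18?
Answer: -38110401289/121904088 ≈ -312.63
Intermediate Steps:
x(B, D) = 10 + 17*B/2 (x(B, D) = 1 + (17*B + 18)/2 = 1 + (18 + 17*B)/2 = 1 + (9 + 17*B/2) = 10 + 17*B/2)
Y(u) = 19 + 15*u/2 (Y(u) = 9 + ((10 + 17*u/2) - u) = 9 + (10 + 15*u/2) = 19 + 15*u/2)
-4073131/Y(1718) + 3140995/T(-1*1556, -1474) = -4073131/(19 + (15/2)*1718) + 3140995/((-705*(-1474))) = -4073131/(19 + 12885) + 3140995/1039170 = -4073131/12904 + 3140995*(1/1039170) = -4073131*1/12904 + 57109/18894 = -4073131/12904 + 57109/18894 = -38110401289/121904088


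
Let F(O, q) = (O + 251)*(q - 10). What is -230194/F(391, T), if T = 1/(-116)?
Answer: 13351252/372681 ≈ 35.825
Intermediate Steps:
T = -1/116 ≈ -0.0086207
F(O, q) = (-10 + q)*(251 + O) (F(O, q) = (251 + O)*(-10 + q) = (-10 + q)*(251 + O))
-230194/F(391, T) = -230194/(-2510 - 10*391 + 251*(-1/116) + 391*(-1/116)) = -230194/(-2510 - 3910 - 251/116 - 391/116) = -230194/(-372681/58) = -230194*(-58/372681) = 13351252/372681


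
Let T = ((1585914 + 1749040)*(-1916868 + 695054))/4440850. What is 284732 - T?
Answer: 2669572794378/2220425 ≈ 1.2023e+6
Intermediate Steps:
T = -2037346743278/2220425 (T = (3334954*(-1221814))*(1/4440850) = -4074693486556*1/4440850 = -2037346743278/2220425 ≈ -9.1755e+5)
284732 - T = 284732 - 1*(-2037346743278/2220425) = 284732 + 2037346743278/2220425 = 2669572794378/2220425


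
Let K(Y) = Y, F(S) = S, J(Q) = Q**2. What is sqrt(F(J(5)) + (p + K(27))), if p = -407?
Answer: I*sqrt(355) ≈ 18.841*I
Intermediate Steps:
sqrt(F(J(5)) + (p + K(27))) = sqrt(5**2 + (-407 + 27)) = sqrt(25 - 380) = sqrt(-355) = I*sqrt(355)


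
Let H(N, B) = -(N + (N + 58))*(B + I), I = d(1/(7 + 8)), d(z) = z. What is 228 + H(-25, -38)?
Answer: 7972/15 ≈ 531.47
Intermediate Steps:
I = 1/15 (I = 1/(7 + 8) = 1/15 ≈ 0.066667)
H(N, B) = -(58 + 2*N)*(1/15 + B) (H(N, B) = -(N + (N + 58))*(B + 1/15) = -(N + (58 + N))*(1/15 + B) = -(58 + 2*N)*(1/15 + B))
228 + H(-25, -38) = 228 + (-58/15 - 58*(-38) - 2/15*(-25) - 2*(-38)*(-25)) = 228 + (-58/15 + 2204 + 10/3 - 1900) = 228 + 4552/15 = 7972/15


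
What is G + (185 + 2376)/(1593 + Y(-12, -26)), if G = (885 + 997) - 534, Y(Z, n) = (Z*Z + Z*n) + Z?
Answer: 2748437/2037 ≈ 1349.3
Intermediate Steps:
Y(Z, n) = Z + Z**2 + Z*n (Y(Z, n) = (Z**2 + Z*n) + Z = Z + Z**2 + Z*n)
G = 1348 (G = 1882 - 534 = 1348)
G + (185 + 2376)/(1593 + Y(-12, -26)) = 1348 + (185 + 2376)/(1593 - 12*(1 - 12 - 26)) = 1348 + 2561/(1593 - 12*(-37)) = 1348 + 2561/(1593 + 444) = 1348 + 2561/2037 = 2748437/2037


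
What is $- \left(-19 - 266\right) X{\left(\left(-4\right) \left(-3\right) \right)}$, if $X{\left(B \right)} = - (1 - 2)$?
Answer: $285$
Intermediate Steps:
$X{\left(B \right)} = 1$ ($X{\left(B \right)} = \left(-1\right) \left(-1\right) = 1$)
$- \left(-19 - 266\right) X{\left(\left(-4\right) \left(-3\right) \right)} = - \left(-19 - 266\right) 1 = - \left(-285\right) 1 = \left(-1\right) \left(-285\right) = 285$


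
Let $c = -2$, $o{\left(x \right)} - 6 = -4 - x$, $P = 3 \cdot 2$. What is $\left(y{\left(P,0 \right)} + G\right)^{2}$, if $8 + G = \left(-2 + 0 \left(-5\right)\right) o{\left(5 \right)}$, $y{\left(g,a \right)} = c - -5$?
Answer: $1$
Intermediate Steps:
$P = 6$
$o{\left(x \right)} = 2 - x$ ($o{\left(x \right)} = 6 - \left(4 + x\right) = 2 - x$)
$y{\left(g,a \right)} = 3$ ($y{\left(g,a \right)} = -2 - -5 = -2 + 5 = 3$)
$G = -2$ ($G = -8 + \left(-2 + 0 \left(-5\right)\right) \left(2 - 5\right) = -8 + \left(-2 + 0\right) \left(2 - 5\right) = -8 - -6 = -8 + 6 = -2$)
$\left(y{\left(P,0 \right)} + G\right)^{2} = \left(3 - 2\right)^{2} = 1^{2} = 1$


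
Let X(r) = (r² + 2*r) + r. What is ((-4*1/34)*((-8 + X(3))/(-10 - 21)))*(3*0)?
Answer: 0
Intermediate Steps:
X(r) = r² + 3*r
((-4*1/34)*((-8 + X(3))/(-10 - 21)))*(3*0) = ((-4*1/34)*((-8 + 3*(3 + 3))/(-10 - 21)))*(3*0) = ((-4*1/34)*((-8 + 3*6)/(-31)))*0 = -2*(-8 + 18)*(-1)/(17*31)*0 = -20*(-1)/(17*31)*0 = -2/17*(-10/31)*0 = (20/527)*0 = 0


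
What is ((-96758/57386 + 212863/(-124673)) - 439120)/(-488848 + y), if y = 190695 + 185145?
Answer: 785425408545403/202128503948056 ≈ 3.8858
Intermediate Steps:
y = 375840
((-96758/57386 + 212863/(-124673)) - 439120)/(-488848 + y) = ((-96758/57386 + 212863/(-124673)) - 439120)/(-488848 + 375840) = ((-96758*1/57386 + 212863*(-1/124673)) - 439120)/(-113008) = ((-48379/28693 - 212863/124673) - 439120)*(-1/113008) = (-12139233126/3577242389 - 439120)*(-1/113008) = -1570850817090806/3577242389*(-1/113008) = 785425408545403/202128503948056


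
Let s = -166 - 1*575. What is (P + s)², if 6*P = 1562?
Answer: 2079364/9 ≈ 2.3104e+5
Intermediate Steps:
P = 781/3 (P = (⅙)*1562 = 781/3 ≈ 260.33)
s = -741 (s = -166 - 575 = -741)
(P + s)² = (781/3 - 741)² = (-1442/3)² = 2079364/9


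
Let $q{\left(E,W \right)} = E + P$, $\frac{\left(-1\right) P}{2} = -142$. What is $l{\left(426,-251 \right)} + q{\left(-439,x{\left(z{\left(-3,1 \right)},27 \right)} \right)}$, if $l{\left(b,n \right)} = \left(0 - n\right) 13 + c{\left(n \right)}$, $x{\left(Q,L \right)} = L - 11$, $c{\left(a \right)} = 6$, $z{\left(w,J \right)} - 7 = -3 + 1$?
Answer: $3114$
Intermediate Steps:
$z{\left(w,J \right)} = 5$ ($z{\left(w,J \right)} = 7 + \left(-3 + 1\right) = 7 - 2 = 5$)
$P = 284$ ($P = \left(-2\right) \left(-142\right) = 284$)
$x{\left(Q,L \right)} = -11 + L$
$l{\left(b,n \right)} = 6 - 13 n$ ($l{\left(b,n \right)} = \left(0 - n\right) 13 + 6 = - n 13 + 6 = - 13 n + 6 = 6 - 13 n$)
$q{\left(E,W \right)} = 284 + E$ ($q{\left(E,W \right)} = E + 284 = 284 + E$)
$l{\left(426,-251 \right)} + q{\left(-439,x{\left(z{\left(-3,1 \right)},27 \right)} \right)} = \left(6 - -3263\right) + \left(284 - 439\right) = \left(6 + 3263\right) - 155 = 3269 - 155 = 3114$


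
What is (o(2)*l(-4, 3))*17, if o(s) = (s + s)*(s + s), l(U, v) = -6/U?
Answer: 408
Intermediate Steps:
o(s) = 4*s² (o(s) = (2*s)*(2*s) = 4*s²)
(o(2)*l(-4, 3))*17 = ((4*2²)*(-6/(-4)))*17 = ((4*4)*(-6*(-¼)))*17 = (16*(3/2))*17 = 24*17 = 408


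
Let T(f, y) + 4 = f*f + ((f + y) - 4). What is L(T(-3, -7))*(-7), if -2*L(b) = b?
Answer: -63/2 ≈ -31.500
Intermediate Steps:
T(f, y) = -8 + f + y + f**2 (T(f, y) = -4 + (f*f + ((f + y) - 4)) = -4 + (f**2 + (-4 + f + y)) = -4 + (-4 + f + y + f**2) = -8 + f + y + f**2)
L(b) = -b/2
L(T(-3, -7))*(-7) = -(-8 - 3 - 7 + (-3)**2)/2*(-7) = -(-8 - 3 - 7 + 9)/2*(-7) = -1/2*(-9)*(-7) = (9/2)*(-7) = -63/2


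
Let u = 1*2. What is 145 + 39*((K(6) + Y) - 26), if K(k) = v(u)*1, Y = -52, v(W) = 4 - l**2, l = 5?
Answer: -3716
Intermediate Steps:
u = 2
v(W) = -21 (v(W) = 4 - 1*5**2 = 4 - 1*25 = 4 - 25 = -21)
K(k) = -21 (K(k) = -21*1 = -21)
145 + 39*((K(6) + Y) - 26) = 145 + 39*((-21 - 52) - 26) = 145 + 39*(-73 - 26) = 145 + 39*(-99) = 145 - 3861 = -3716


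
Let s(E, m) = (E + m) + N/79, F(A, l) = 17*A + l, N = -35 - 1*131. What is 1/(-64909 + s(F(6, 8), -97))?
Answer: -79/5126950 ≈ -1.5409e-5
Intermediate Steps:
N = -166 (N = -35 - 131 = -166)
F(A, l) = l + 17*A
s(E, m) = -166/79 + E + m (s(E, m) = (E + m) - 166/79 = -166/79 + E + m)
1/(-64909 + s(F(6, 8), -97)) = 1/(-64909 + (-166/79 + (8 + 17*6) - 97)) = 1/(-64909 + (-166/79 + (8 + 102) - 97)) = 1/(-64909 + (-166/79 + 110 - 97)) = 1/(-64909 + 861/79) = 1/(-5126950/79) = -79/5126950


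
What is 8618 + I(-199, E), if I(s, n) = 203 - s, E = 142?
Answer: 9020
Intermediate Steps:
8618 + I(-199, E) = 8618 + (203 - 1*(-199)) = 8618 + (203 + 199) = 8618 + 402 = 9020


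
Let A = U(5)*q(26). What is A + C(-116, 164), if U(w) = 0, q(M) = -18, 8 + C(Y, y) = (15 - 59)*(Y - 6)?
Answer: 5360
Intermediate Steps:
C(Y, y) = 256 - 44*Y (C(Y, y) = -8 + (15 - 59)*(Y - 6) = -8 - 44*(-6 + Y) = -8 + (264 - 44*Y) = 256 - 44*Y)
A = 0 (A = 0*(-18) = 0)
A + C(-116, 164) = 0 + (256 - 44*(-116)) = 0 + (256 + 5104) = 0 + 5360 = 5360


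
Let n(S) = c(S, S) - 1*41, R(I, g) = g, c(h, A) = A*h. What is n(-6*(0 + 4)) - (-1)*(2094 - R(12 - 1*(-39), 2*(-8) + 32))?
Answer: 2613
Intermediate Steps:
n(S) = -41 + S² (n(S) = S*S - 1*41 = S² - 41 = -41 + S²)
n(-6*(0 + 4)) - (-1)*(2094 - R(12 - 1*(-39), 2*(-8) + 32)) = (-41 + (-6*(0 + 4))²) - (-1)*(2094 - (2*(-8) + 32)) = (-41 + (-6*4)²) - (-1)*(2094 - (-16 + 32)) = (-41 + (-24)²) - (-1)*(2094 - 1*16) = (-41 + 576) - (-1)*(2094 - 16) = 535 - (-1)*2078 = 535 - 1*(-2078) = 535 + 2078 = 2613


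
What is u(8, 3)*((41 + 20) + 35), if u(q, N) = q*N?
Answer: 2304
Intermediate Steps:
u(q, N) = N*q
u(8, 3)*((41 + 20) + 35) = (3*8)*((41 + 20) + 35) = 24*(61 + 35) = 24*96 = 2304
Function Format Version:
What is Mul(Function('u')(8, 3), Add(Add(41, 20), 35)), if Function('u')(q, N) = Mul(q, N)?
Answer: 2304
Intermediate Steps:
Function('u')(q, N) = Mul(N, q)
Mul(Function('u')(8, 3), Add(Add(41, 20), 35)) = Mul(Mul(3, 8), Add(Add(41, 20), 35)) = Mul(24, Add(61, 35)) = Mul(24, 96) = 2304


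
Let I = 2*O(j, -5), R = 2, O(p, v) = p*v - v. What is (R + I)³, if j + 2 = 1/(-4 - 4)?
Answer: 2352637/64 ≈ 36760.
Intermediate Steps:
j = -17/8 (j = -2 + 1/(-4 - 4) = -2 + 1/(-8) = -2 - ⅛ = -17/8 ≈ -2.1250)
O(p, v) = -v + p*v
I = 125/4 (I = 2*(-5*(-1 - 17/8)) = 2*(-5*(-25/8)) = 2*(125/8) = 125/4 ≈ 31.250)
(R + I)³ = (2 + 125/4)³ = (133/4)³ = 2352637/64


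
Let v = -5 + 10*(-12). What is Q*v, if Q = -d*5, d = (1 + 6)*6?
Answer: 26250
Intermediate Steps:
d = 42 (d = 7*6 = 42)
Q = -210 (Q = -1*42*5 = -42*5 = -210)
v = -125 (v = -5 - 120 = -125)
Q*v = -210*(-125) = 26250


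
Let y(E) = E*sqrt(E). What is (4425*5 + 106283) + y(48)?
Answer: 128408 + 192*sqrt(3) ≈ 1.2874e+5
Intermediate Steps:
y(E) = E**(3/2)
(4425*5 + 106283) + y(48) = (4425*5 + 106283) + 48**(3/2) = (22125 + 106283) + 192*sqrt(3) = 128408 + 192*sqrt(3)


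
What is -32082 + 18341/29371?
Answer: -942262081/29371 ≈ -32081.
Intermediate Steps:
-32082 + 18341/29371 = -942262081/29371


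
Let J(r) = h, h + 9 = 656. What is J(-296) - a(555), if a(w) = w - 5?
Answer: 97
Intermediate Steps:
h = 647 (h = -9 + 656 = 647)
J(r) = 647
a(w) = -5 + w
J(-296) - a(555) = 647 - (-5 + 555) = 647 - 1*550 = 647 - 550 = 97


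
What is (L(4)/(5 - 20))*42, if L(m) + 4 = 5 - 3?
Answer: 28/5 ≈ 5.6000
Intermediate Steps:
L(m) = -2 (L(m) = -4 + (5 - 3) = -4 + 2 = -2)
(L(4)/(5 - 20))*42 = (-2/(5 - 20))*42 = (-2/(-15))*42 = -1/15*(-2)*42 = (2/15)*42 = 28/5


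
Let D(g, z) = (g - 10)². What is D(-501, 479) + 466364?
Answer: 727485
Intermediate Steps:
D(g, z) = (-10 + g)²
D(-501, 479) + 466364 = (-10 - 501)² + 466364 = (-511)² + 466364 = 261121 + 466364 = 727485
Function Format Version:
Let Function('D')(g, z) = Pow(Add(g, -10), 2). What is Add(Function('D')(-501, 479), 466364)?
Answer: 727485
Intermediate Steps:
Function('D')(g, z) = Pow(Add(-10, g), 2)
Add(Function('D')(-501, 479), 466364) = Add(Pow(Add(-10, -501), 2), 466364) = Add(Pow(-511, 2), 466364) = Add(261121, 466364) = 727485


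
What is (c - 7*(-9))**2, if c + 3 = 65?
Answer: 15625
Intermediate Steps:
c = 62 (c = -3 + 65 = 62)
(c - 7*(-9))**2 = (62 - 7*(-9))**2 = (62 + 63)**2 = 125**2 = 15625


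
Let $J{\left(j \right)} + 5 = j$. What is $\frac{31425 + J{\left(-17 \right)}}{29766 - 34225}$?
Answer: $- \frac{31403}{4459} \approx -7.0426$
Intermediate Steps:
$J{\left(j \right)} = -5 + j$
$\frac{31425 + J{\left(-17 \right)}}{29766 - 34225} = \frac{31425 - 22}{29766 - 34225} = \frac{31425 - 22}{-4459} = 31403 \left(- \frac{1}{4459}\right) = - \frac{31403}{4459}$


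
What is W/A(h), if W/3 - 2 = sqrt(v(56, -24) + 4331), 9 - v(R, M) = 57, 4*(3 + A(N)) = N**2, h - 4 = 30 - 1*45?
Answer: 24/109 + 12*sqrt(4283)/109 ≈ 7.4251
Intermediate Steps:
h = -11 (h = 4 + (30 - 1*45) = 4 + (30 - 45) = 4 - 15 = -11)
A(N) = -3 + N**2/4
v(R, M) = -48 (v(R, M) = 9 - 1*57 = 9 - 57 = -48)
W = 6 + 3*sqrt(4283) (W = 6 + 3*sqrt(-48 + 4331) = 6 + 3*sqrt(4283) ≈ 202.33)
W/A(h) = (6 + 3*sqrt(4283))/(-3 + (1/4)*(-11)**2) = (6 + 3*sqrt(4283))/(-3 + (1/4)*121) = (6 + 3*sqrt(4283))/(-3 + 121/4) = (6 + 3*sqrt(4283))/(109/4) = (6 + 3*sqrt(4283))*(4/109) = 24/109 + 12*sqrt(4283)/109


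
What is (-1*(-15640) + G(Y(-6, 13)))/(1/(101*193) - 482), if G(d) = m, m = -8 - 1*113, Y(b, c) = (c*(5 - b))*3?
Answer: -100837289/3131875 ≈ -32.197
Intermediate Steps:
Y(b, c) = 3*c*(5 - b)
m = -121 (m = -8 - 113 = -121)
G(d) = -121
(-1*(-15640) + G(Y(-6, 13)))/(1/(101*193) - 482) = (-1*(-15640) - 121)/(1/(101*193) - 482) = (15640 - 121)/(1/19493 - 482) = 15519/(1/19493 - 482) = 15519/(-9395625/19493) = 15519*(-19493/9395625) = -100837289/3131875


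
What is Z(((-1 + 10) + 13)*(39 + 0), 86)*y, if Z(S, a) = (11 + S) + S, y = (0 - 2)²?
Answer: 6908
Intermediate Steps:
y = 4 (y = (-2)² = 4)
Z(S, a) = 11 + 2*S
Z(((-1 + 10) + 13)*(39 + 0), 86)*y = (11 + 2*(((-1 + 10) + 13)*(39 + 0)))*4 = (11 + 2*((9 + 13)*39))*4 = (11 + 2*(22*39))*4 = (11 + 2*858)*4 = (11 + 1716)*4 = 1727*4 = 6908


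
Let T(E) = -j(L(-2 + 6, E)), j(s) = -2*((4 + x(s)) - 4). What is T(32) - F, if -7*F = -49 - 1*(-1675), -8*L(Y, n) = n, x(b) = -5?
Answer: 1556/7 ≈ 222.29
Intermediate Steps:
L(Y, n) = -n/8
F = -1626/7 (F = -(-49 - 1*(-1675))/7 = -(-49 + 1675)/7 = -1/7*1626 = -1626/7 ≈ -232.29)
j(s) = 10 (j(s) = -2*((4 - 5) - 4) = -2*(-1 - 4) = -2*(-5) = 10)
T(E) = -10 (T(E) = -1*10 = -10)
T(32) - F = -10 - 1*(-1626/7) = -10 + 1626/7 = 1556/7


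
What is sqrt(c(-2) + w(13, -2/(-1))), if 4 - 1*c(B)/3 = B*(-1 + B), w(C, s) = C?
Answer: sqrt(7) ≈ 2.6458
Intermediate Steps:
c(B) = 12 - 3*B*(-1 + B)
sqrt(c(-2) + w(13, -2/(-1))) = sqrt((12 - 3*(-2)**2 + 3*(-2)) + 13) = sqrt((12 - 3*4 - 6) + 13) = sqrt((12 - 12 - 6) + 13) = sqrt(-6 + 13) = sqrt(7)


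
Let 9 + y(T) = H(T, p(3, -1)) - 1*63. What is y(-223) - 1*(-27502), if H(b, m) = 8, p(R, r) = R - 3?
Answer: 27438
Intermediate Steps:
p(R, r) = -3 + R
y(T) = -64 (y(T) = -9 + (8 - 1*63) = -9 + (8 - 63) = -9 - 55 = -64)
y(-223) - 1*(-27502) = -64 - 1*(-27502) = -64 + 27502 = 27438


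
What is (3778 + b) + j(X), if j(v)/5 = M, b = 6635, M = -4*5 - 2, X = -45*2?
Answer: 10303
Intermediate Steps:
X = -90
M = -22 (M = -20 - 2 = -22)
j(v) = -110 (j(v) = 5*(-22) = -110)
(3778 + b) + j(X) = (3778 + 6635) - 110 = 10413 - 110 = 10303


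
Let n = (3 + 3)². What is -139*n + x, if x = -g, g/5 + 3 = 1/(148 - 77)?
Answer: -354224/71 ≈ -4989.1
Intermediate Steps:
g = -1060/71 (g = -15 + 5/(148 - 77) = -15 + 5/71 = -1060/71 ≈ -14.930)
n = 36 (n = 6² = 36)
x = 1060/71 (x = -1*(-1060/71) = 1060/71 ≈ 14.930)
-139*n + x = -139*36 + 1060/71 = -5004 + 1060/71 = -354224/71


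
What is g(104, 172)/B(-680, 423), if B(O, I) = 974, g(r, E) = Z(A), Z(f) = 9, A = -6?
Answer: 9/974 ≈ 0.0092402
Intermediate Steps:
g(r, E) = 9
g(104, 172)/B(-680, 423) = 9/974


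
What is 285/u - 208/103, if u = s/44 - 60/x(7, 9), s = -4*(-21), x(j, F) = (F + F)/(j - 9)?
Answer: 909851/29149 ≈ 31.214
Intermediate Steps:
x(j, F) = 2*F/(-9 + j) (x(j, F) = (2*F)/(-9 + j) = 2*F/(-9 + j))
s = 84
u = 283/33 (u = 84/44 - 60/(2*9/(-9 + 7)) = 84*(1/44) - 60/(2*9/(-2)) = 21/11 - 60/(2*9*(-1/2)) = 21/11 - 60/(-9) = 21/11 - 60*(-1/9) = 21/11 + 20/3 = 283/33 ≈ 8.5758)
285/u - 208/103 = 285/(283/33) - 208/103 = 285*(33/283) - 208*1/103 = 9405/283 - 208/103 = 909851/29149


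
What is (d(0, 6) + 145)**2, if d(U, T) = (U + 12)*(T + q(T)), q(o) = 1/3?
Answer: 48841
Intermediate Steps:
q(o) = 1/3
d(U, T) = (12 + U)*(1/3 + T) (d(U, T) = (U + 12)*(T + 1/3) = (12 + U)*(1/3 + T))
(d(0, 6) + 145)**2 = ((4 + 12*6 + (1/3)*0 + 6*0) + 145)**2 = ((4 + 72 + 0 + 0) + 145)**2 = (76 + 145)**2 = 221**2 = 48841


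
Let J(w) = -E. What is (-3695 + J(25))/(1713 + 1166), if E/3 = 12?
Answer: -3731/2879 ≈ -1.2959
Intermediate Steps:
E = 36 (E = 3*12 = 36)
J(w) = -36 (J(w) = -1*36 = -36)
(-3695 + J(25))/(1713 + 1166) = (-3695 - 36)/(1713 + 1166) = -3731/2879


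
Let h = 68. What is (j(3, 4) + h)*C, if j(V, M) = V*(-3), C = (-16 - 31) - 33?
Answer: -4720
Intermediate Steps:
C = -80 (C = -47 - 33 = -80)
j(V, M) = -3*V
(j(3, 4) + h)*C = (-3*3 + 68)*(-80) = (-9 + 68)*(-80) = 59*(-80) = -4720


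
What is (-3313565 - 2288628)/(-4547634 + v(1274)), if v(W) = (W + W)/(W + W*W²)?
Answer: 9092790607861/7381160149816 ≈ 1.2319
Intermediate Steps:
v(W) = 2*W/(W + W³) (v(W) = (2*W)/(W + W³) = 2*W/(W + W³))
(-3313565 - 2288628)/(-4547634 + v(1274)) = (-3313565 - 2288628)/(-4547634 + 2/(1 + 1274²)) = -5602193/(-4547634 + 2/(1 + 1623076)) = -5602193/(-4547634 + 2/1623077) = -5602193/(-7381160149816/1623077) = -5602193*(-1623077/7381160149816) = 9092790607861/7381160149816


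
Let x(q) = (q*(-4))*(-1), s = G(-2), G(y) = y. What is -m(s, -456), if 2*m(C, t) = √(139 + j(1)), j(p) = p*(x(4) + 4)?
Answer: -√159/2 ≈ -6.3048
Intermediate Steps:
s = -2
x(q) = 4*q (x(q) = -4*q*(-1) = 4*q)
j(p) = 20*p (j(p) = p*(4*4 + 4) = p*(16 + 4) = p*20 = 20*p)
m(C, t) = √159/2 (m(C, t) = √(139 + 20*1)/2 = √(139 + 20)/2 = √159/2)
-m(s, -456) = -√159/2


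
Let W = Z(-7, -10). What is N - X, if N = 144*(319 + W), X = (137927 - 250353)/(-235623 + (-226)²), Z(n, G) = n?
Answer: 8291215190/184547 ≈ 44927.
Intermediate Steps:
W = -7
X = 112426/184547 (X = -112426/(-235623 + 51076) = -112426/(-184547) = -112426*(-1/184547) = 112426/184547 ≈ 0.60920)
N = 44928 (N = 144*(319 - 7) = 144*312 = 44928)
N - X = 44928 - 1*112426/184547 = 44928 - 112426/184547 = 8291215190/184547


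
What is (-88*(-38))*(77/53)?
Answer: 257488/53 ≈ 4858.3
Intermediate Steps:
(-88*(-38))*(77/53) = 3344*(77*(1/53)) = 3344*(77/53) = 257488/53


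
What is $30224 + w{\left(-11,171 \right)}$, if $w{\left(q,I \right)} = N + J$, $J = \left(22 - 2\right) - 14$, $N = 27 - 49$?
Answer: $30208$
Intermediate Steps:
$N = -22$
$J = 6$ ($J = 20 - 14 = 6$)
$w{\left(q,I \right)} = -16$ ($w{\left(q,I \right)} = -22 + 6 = -16$)
$30224 + w{\left(-11,171 \right)} = 30224 - 16 = 30208$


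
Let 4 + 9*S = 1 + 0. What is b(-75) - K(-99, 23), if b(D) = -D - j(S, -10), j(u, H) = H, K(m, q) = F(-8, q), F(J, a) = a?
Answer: 62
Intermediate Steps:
K(m, q) = q
S = -1/3 (S = -4/9 + (1 + 0)/9 = -4/9 + (1/9)*1 = -4/9 + 1/9 = -1/3 ≈ -0.33333)
b(D) = 10 - D (b(D) = -D - 1*(-10) = -D + 10 = 10 - D)
b(-75) - K(-99, 23) = (10 - 1*(-75)) - 1*23 = (10 + 75) - 23 = 85 - 23 = 62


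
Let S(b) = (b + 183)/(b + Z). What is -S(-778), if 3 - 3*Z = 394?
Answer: -357/545 ≈ -0.65505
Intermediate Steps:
Z = -391/3 (Z = 1 - ⅓*394 = 1 - 394/3 = -391/3 ≈ -130.33)
S(b) = (183 + b)/(-391/3 + b) (S(b) = (b + 183)/(b - 391/3) = (183 + b)/(-391/3 + b))
-S(-778) = -3*(183 - 778)/(-391 + 3*(-778)) = -3*(-595)/(-391 - 2334) = -3*(-595)/(-2725) = -3*(-1)*(-595)/2725 = -1*357/545 = -357/545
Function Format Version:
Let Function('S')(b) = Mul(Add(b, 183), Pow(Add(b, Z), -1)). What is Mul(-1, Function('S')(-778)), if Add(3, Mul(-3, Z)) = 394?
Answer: Rational(-357, 545) ≈ -0.65505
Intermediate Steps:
Z = Rational(-391, 3) (Z = Add(1, Mul(Rational(-1, 3), 394)) = Add(1, Rational(-394, 3)) = Rational(-391, 3) ≈ -130.33)
Function('S')(b) = Mul(Pow(Add(Rational(-391, 3), b), -1), Add(183, b)) (Function('S')(b) = Mul(Add(b, 183), Pow(Add(b, Rational(-391, 3)), -1)) = Mul(Add(183, b), Pow(Add(Rational(-391, 3), b), -1)) = Mul(Pow(Add(Rational(-391, 3), b), -1), Add(183, b)))
Mul(-1, Function('S')(-778)) = Mul(-1, Mul(3, Pow(Add(-391, Mul(3, -778)), -1), Add(183, -778))) = Mul(-1, Mul(3, Pow(Add(-391, -2334), -1), -595)) = Mul(-1, Mul(3, Pow(-2725, -1), -595)) = Mul(-1, Mul(3, Rational(-1, 2725), -595)) = Mul(-1, Rational(357, 545)) = Rational(-357, 545)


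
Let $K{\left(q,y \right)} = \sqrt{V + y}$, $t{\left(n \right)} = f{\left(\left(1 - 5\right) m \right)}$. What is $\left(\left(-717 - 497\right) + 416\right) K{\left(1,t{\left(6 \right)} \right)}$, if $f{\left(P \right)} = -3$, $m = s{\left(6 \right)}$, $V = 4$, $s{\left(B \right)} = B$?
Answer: $-798$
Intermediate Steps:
$m = 6$
$t{\left(n \right)} = -3$
$K{\left(q,y \right)} = \sqrt{4 + y}$
$\left(\left(-717 - 497\right) + 416\right) K{\left(1,t{\left(6 \right)} \right)} = \left(\left(-717 - 497\right) + 416\right) \sqrt{4 - 3} = \left(-1214 + 416\right) \sqrt{1} = \left(-798\right) 1 = -798$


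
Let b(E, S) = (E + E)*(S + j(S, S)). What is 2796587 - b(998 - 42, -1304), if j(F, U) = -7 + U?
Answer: 7796467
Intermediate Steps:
b(E, S) = 2*E*(-7 + 2*S) (b(E, S) = (E + E)*(S + (-7 + S)) = (2*E)*(-7 + 2*S) = 2*E*(-7 + 2*S))
2796587 - b(998 - 42, -1304) = 2796587 - 2*(998 - 42)*(-7 + 2*(-1304)) = 2796587 - 2*956*(-7 - 2608) = 2796587 - 2*956*(-2615) = 2796587 - 1*(-4999880) = 2796587 + 4999880 = 7796467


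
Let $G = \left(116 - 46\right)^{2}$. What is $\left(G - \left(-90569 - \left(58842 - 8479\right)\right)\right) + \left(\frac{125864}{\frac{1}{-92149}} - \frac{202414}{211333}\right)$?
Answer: $- \frac{2451060401882446}{211333} \approx -1.1598 \cdot 10^{10}$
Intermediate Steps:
$G = 4900$ ($G = 70^{2} = 4900$)
$\left(G - \left(-90569 - \left(58842 - 8479\right)\right)\right) + \left(\frac{125864}{\frac{1}{-92149}} - \frac{202414}{211333}\right) = \left(4900 - \left(-90569 - \left(58842 - 8479\right)\right)\right) + \left(\frac{125864}{\frac{1}{-92149}} - \frac{202414}{211333}\right) = \left(4900 - \left(-90569 - 50363\right)\right) + \left(\frac{125864}{- \frac{1}{92149}} - \frac{202414}{211333}\right) = \left(4900 - \left(-90569 - 50363\right)\right) + \left(125864 \left(-92149\right) - \frac{202414}{211333}\right) = \left(4900 - -140932\right) - \frac{2451091220996502}{211333} = \left(4900 + 140932\right) - \frac{2451091220996502}{211333} = 145832 - \frac{2451091220996502}{211333} = - \frac{2451060401882446}{211333}$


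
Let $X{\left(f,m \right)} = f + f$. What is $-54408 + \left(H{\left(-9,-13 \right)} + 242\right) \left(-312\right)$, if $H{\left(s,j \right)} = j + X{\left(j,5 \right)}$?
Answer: $-117744$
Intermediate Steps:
$X{\left(f,m \right)} = 2 f$
$H{\left(s,j \right)} = 3 j$ ($H{\left(s,j \right)} = j + 2 j = 3 j$)
$-54408 + \left(H{\left(-9,-13 \right)} + 242\right) \left(-312\right) = -54408 + \left(3 \left(-13\right) + 242\right) \left(-312\right) = -54408 + \left(-39 + 242\right) \left(-312\right) = -54408 + 203 \left(-312\right) = -54408 - 63336 = -117744$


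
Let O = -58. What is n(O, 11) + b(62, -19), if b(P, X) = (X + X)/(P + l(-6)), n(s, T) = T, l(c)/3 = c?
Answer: 223/22 ≈ 10.136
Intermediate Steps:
l(c) = 3*c
b(P, X) = 2*X/(-18 + P) (b(P, X) = (X + X)/(P + 3*(-6)) = (2*X)/(P - 18) = (2*X)/(-18 + P) = 2*X/(-18 + P))
n(O, 11) + b(62, -19) = 11 + 2*(-19)/(-18 + 62) = 11 + 2*(-19)/44 = 11 + 2*(-19)*(1/44) = 11 - 19/22 = 223/22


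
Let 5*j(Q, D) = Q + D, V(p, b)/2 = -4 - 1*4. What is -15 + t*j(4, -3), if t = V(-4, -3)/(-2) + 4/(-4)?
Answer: -68/5 ≈ -13.600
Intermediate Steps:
V(p, b) = -16 (V(p, b) = 2*(-4 - 1*4) = 2*(-4 - 4) = 2*(-8) = -16)
j(Q, D) = D/5 + Q/5 (j(Q, D) = (Q + D)/5 = (D + Q)/5 = D/5 + Q/5)
t = 7 (t = -16/(-2) + 4/(-4) = -16*(-1/2) + 4*(-1/4) = 8 - 1 = 7)
-15 + t*j(4, -3) = -15 + 7*((1/5)*(-3) + (1/5)*4) = -15 + 7*(-3/5 + 4/5) = -15 + 7*(1/5) = -15 + 7/5 = -68/5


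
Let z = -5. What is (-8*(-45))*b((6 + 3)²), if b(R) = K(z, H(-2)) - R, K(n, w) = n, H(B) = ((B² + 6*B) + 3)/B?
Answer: -30960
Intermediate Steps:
H(B) = (3 + B² + 6*B)/B
b(R) = -5 - R
(-8*(-45))*b((6 + 3)²) = (-8*(-45))*(-5 - (6 + 3)²) = 360*(-5 - 1*9²) = 360*(-5 - 1*81) = 360*(-5 - 81) = 360*(-86) = -30960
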